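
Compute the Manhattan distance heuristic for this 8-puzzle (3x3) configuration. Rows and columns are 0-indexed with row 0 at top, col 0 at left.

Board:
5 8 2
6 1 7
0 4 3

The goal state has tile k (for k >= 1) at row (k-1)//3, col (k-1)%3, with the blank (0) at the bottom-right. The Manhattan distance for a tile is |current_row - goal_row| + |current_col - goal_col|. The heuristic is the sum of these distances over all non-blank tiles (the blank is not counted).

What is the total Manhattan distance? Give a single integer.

Answer: 16

Derivation:
Tile 5: at (0,0), goal (1,1), distance |0-1|+|0-1| = 2
Tile 8: at (0,1), goal (2,1), distance |0-2|+|1-1| = 2
Tile 2: at (0,2), goal (0,1), distance |0-0|+|2-1| = 1
Tile 6: at (1,0), goal (1,2), distance |1-1|+|0-2| = 2
Tile 1: at (1,1), goal (0,0), distance |1-0|+|1-0| = 2
Tile 7: at (1,2), goal (2,0), distance |1-2|+|2-0| = 3
Tile 4: at (2,1), goal (1,0), distance |2-1|+|1-0| = 2
Tile 3: at (2,2), goal (0,2), distance |2-0|+|2-2| = 2
Sum: 2 + 2 + 1 + 2 + 2 + 3 + 2 + 2 = 16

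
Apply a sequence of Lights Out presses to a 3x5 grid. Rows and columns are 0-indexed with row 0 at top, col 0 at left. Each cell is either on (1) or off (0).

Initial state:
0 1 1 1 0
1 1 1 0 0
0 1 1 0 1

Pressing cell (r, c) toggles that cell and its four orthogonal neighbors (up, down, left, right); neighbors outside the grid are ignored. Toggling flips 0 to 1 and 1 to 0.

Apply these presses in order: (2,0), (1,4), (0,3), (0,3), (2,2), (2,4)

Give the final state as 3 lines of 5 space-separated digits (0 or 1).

After press 1 at (2,0):
0 1 1 1 0
0 1 1 0 0
1 0 1 0 1

After press 2 at (1,4):
0 1 1 1 1
0 1 1 1 1
1 0 1 0 0

After press 3 at (0,3):
0 1 0 0 0
0 1 1 0 1
1 0 1 0 0

After press 4 at (0,3):
0 1 1 1 1
0 1 1 1 1
1 0 1 0 0

After press 5 at (2,2):
0 1 1 1 1
0 1 0 1 1
1 1 0 1 0

After press 6 at (2,4):
0 1 1 1 1
0 1 0 1 0
1 1 0 0 1

Answer: 0 1 1 1 1
0 1 0 1 0
1 1 0 0 1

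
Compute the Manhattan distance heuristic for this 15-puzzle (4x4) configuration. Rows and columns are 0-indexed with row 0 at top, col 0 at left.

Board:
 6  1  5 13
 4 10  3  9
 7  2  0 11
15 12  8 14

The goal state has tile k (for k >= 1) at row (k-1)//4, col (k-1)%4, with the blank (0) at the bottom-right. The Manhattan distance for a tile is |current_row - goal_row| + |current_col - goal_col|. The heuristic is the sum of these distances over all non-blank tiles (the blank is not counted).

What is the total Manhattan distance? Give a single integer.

Answer: 38

Derivation:
Tile 6: (0,0)->(1,1) = 2
Tile 1: (0,1)->(0,0) = 1
Tile 5: (0,2)->(1,0) = 3
Tile 13: (0,3)->(3,0) = 6
Tile 4: (1,0)->(0,3) = 4
Tile 10: (1,1)->(2,1) = 1
Tile 3: (1,2)->(0,2) = 1
Tile 9: (1,3)->(2,0) = 4
Tile 7: (2,0)->(1,2) = 3
Tile 2: (2,1)->(0,1) = 2
Tile 11: (2,3)->(2,2) = 1
Tile 15: (3,0)->(3,2) = 2
Tile 12: (3,1)->(2,3) = 3
Tile 8: (3,2)->(1,3) = 3
Tile 14: (3,3)->(3,1) = 2
Sum: 2 + 1 + 3 + 6 + 4 + 1 + 1 + 4 + 3 + 2 + 1 + 2 + 3 + 3 + 2 = 38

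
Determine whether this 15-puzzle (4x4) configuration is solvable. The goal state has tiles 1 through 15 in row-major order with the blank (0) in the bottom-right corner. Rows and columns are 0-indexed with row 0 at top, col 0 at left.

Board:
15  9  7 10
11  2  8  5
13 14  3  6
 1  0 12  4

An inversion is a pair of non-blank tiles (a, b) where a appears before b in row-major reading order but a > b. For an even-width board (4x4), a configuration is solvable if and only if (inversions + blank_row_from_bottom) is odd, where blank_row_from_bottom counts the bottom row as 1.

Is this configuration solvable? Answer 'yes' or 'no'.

Answer: no

Derivation:
Inversions: 65
Blank is in row 3 (0-indexed from top), which is row 1 counting from the bottom (bottom = 1).
65 + 1 = 66, which is even, so the puzzle is not solvable.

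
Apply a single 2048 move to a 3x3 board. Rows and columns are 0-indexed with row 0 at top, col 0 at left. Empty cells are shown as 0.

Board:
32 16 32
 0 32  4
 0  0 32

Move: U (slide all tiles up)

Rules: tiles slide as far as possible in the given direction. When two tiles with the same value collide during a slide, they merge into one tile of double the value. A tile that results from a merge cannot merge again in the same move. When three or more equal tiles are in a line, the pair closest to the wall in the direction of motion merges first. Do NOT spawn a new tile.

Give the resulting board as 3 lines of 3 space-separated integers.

Answer: 32 16 32
 0 32  4
 0  0 32

Derivation:
Slide up:
col 0: [32, 0, 0] -> [32, 0, 0]
col 1: [16, 32, 0] -> [16, 32, 0]
col 2: [32, 4, 32] -> [32, 4, 32]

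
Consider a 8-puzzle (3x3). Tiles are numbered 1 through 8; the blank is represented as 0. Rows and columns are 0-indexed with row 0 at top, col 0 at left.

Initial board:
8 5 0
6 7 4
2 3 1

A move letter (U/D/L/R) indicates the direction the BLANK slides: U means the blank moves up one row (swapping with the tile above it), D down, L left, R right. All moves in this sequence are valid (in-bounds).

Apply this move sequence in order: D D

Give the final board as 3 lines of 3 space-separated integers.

Answer: 8 5 4
6 7 1
2 3 0

Derivation:
After move 1 (D):
8 5 4
6 7 0
2 3 1

After move 2 (D):
8 5 4
6 7 1
2 3 0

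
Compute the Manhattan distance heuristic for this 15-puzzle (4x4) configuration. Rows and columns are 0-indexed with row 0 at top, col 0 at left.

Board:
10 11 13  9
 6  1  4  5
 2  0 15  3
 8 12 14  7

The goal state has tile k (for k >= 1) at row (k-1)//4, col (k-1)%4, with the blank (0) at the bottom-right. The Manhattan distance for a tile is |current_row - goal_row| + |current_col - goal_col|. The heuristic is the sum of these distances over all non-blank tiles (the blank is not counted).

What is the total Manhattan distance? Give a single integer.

Answer: 43

Derivation:
Tile 10: (0,0)->(2,1) = 3
Tile 11: (0,1)->(2,2) = 3
Tile 13: (0,2)->(3,0) = 5
Tile 9: (0,3)->(2,0) = 5
Tile 6: (1,0)->(1,1) = 1
Tile 1: (1,1)->(0,0) = 2
Tile 4: (1,2)->(0,3) = 2
Tile 5: (1,3)->(1,0) = 3
Tile 2: (2,0)->(0,1) = 3
Tile 15: (2,2)->(3,2) = 1
Tile 3: (2,3)->(0,2) = 3
Tile 8: (3,0)->(1,3) = 5
Tile 12: (3,1)->(2,3) = 3
Tile 14: (3,2)->(3,1) = 1
Tile 7: (3,3)->(1,2) = 3
Sum: 3 + 3 + 5 + 5 + 1 + 2 + 2 + 3 + 3 + 1 + 3 + 5 + 3 + 1 + 3 = 43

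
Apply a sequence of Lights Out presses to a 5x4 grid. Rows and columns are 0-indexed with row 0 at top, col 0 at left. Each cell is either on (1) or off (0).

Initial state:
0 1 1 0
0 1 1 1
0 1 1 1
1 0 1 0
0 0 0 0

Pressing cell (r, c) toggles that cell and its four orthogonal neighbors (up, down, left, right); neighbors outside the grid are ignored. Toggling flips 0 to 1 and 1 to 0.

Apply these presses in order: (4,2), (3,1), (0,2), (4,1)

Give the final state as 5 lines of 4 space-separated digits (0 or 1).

Answer: 0 0 0 1
0 1 0 1
0 0 1 1
0 0 1 0
1 1 0 1

Derivation:
After press 1 at (4,2):
0 1 1 0
0 1 1 1
0 1 1 1
1 0 0 0
0 1 1 1

After press 2 at (3,1):
0 1 1 0
0 1 1 1
0 0 1 1
0 1 1 0
0 0 1 1

After press 3 at (0,2):
0 0 0 1
0 1 0 1
0 0 1 1
0 1 1 0
0 0 1 1

After press 4 at (4,1):
0 0 0 1
0 1 0 1
0 0 1 1
0 0 1 0
1 1 0 1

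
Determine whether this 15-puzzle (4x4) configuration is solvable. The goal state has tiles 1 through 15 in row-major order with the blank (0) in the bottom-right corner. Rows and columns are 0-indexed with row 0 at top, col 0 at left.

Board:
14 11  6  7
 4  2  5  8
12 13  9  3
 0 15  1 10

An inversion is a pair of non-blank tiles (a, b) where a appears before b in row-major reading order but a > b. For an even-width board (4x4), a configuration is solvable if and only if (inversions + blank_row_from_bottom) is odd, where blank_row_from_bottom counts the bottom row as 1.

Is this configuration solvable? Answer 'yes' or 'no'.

Inversions: 54
Blank is in row 3 (0-indexed from top), which is row 1 counting from the bottom (bottom = 1).
54 + 1 = 55, which is odd, so the puzzle is solvable.

Answer: yes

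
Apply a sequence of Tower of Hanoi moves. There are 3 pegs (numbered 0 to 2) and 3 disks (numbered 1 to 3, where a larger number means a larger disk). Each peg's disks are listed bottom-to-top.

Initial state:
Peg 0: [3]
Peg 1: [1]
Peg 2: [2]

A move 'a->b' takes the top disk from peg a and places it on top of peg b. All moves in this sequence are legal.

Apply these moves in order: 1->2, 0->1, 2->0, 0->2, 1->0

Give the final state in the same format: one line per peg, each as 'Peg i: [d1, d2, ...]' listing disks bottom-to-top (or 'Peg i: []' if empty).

After move 1 (1->2):
Peg 0: [3]
Peg 1: []
Peg 2: [2, 1]

After move 2 (0->1):
Peg 0: []
Peg 1: [3]
Peg 2: [2, 1]

After move 3 (2->0):
Peg 0: [1]
Peg 1: [3]
Peg 2: [2]

After move 4 (0->2):
Peg 0: []
Peg 1: [3]
Peg 2: [2, 1]

After move 5 (1->0):
Peg 0: [3]
Peg 1: []
Peg 2: [2, 1]

Answer: Peg 0: [3]
Peg 1: []
Peg 2: [2, 1]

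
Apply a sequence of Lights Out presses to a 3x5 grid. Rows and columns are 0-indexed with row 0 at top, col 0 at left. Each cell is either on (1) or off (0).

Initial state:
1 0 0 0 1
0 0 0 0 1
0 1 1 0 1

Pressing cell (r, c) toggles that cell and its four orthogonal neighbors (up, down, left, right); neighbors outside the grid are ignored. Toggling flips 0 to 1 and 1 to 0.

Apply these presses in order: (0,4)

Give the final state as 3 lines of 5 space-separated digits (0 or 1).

After press 1 at (0,4):
1 0 0 1 0
0 0 0 0 0
0 1 1 0 1

Answer: 1 0 0 1 0
0 0 0 0 0
0 1 1 0 1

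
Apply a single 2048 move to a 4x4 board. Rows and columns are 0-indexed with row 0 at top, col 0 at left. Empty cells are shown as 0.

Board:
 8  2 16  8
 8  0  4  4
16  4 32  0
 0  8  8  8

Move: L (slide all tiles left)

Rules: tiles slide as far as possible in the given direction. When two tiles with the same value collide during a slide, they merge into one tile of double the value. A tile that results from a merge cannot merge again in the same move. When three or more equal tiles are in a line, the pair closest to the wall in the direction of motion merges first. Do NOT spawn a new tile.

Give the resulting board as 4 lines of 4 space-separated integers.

Answer:  8  2 16  8
 8  8  0  0
16  4 32  0
16  8  0  0

Derivation:
Slide left:
row 0: [8, 2, 16, 8] -> [8, 2, 16, 8]
row 1: [8, 0, 4, 4] -> [8, 8, 0, 0]
row 2: [16, 4, 32, 0] -> [16, 4, 32, 0]
row 3: [0, 8, 8, 8] -> [16, 8, 0, 0]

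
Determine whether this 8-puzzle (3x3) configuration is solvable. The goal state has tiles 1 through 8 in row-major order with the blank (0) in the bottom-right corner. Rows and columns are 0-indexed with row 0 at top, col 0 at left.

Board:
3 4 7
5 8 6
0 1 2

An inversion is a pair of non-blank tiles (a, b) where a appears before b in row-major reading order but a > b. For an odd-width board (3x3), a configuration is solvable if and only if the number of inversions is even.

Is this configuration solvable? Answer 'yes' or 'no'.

Inversions (pairs i<j in row-major order where tile[i] > tile[j] > 0): 15
15 is odd, so the puzzle is not solvable.

Answer: no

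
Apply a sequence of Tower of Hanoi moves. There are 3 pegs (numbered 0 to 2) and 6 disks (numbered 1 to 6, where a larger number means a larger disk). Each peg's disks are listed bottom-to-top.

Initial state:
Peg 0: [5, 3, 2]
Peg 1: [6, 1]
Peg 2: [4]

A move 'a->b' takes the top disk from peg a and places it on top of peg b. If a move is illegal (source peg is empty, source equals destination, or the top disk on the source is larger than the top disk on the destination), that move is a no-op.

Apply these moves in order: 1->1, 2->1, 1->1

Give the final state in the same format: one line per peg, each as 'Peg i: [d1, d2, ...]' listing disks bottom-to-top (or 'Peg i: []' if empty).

Answer: Peg 0: [5, 3, 2]
Peg 1: [6, 1]
Peg 2: [4]

Derivation:
After move 1 (1->1):
Peg 0: [5, 3, 2]
Peg 1: [6, 1]
Peg 2: [4]

After move 2 (2->1):
Peg 0: [5, 3, 2]
Peg 1: [6, 1]
Peg 2: [4]

After move 3 (1->1):
Peg 0: [5, 3, 2]
Peg 1: [6, 1]
Peg 2: [4]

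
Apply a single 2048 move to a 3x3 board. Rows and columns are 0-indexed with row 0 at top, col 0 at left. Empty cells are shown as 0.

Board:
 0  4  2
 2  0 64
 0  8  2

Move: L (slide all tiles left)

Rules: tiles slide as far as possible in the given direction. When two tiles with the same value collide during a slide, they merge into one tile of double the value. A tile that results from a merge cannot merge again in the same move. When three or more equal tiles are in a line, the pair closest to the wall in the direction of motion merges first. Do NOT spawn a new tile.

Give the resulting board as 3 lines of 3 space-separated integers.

Slide left:
row 0: [0, 4, 2] -> [4, 2, 0]
row 1: [2, 0, 64] -> [2, 64, 0]
row 2: [0, 8, 2] -> [8, 2, 0]

Answer:  4  2  0
 2 64  0
 8  2  0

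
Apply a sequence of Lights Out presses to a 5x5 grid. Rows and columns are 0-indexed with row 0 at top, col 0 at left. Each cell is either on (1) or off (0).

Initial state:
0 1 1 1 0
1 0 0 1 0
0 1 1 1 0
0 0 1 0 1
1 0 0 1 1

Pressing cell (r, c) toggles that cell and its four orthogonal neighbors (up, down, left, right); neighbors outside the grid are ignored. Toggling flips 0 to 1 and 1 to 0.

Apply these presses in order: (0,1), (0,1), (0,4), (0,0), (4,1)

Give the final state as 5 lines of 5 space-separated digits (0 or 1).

After press 1 at (0,1):
1 0 0 1 0
1 1 0 1 0
0 1 1 1 0
0 0 1 0 1
1 0 0 1 1

After press 2 at (0,1):
0 1 1 1 0
1 0 0 1 0
0 1 1 1 0
0 0 1 0 1
1 0 0 1 1

After press 3 at (0,4):
0 1 1 0 1
1 0 0 1 1
0 1 1 1 0
0 0 1 0 1
1 0 0 1 1

After press 4 at (0,0):
1 0 1 0 1
0 0 0 1 1
0 1 1 1 0
0 0 1 0 1
1 0 0 1 1

After press 5 at (4,1):
1 0 1 0 1
0 0 0 1 1
0 1 1 1 0
0 1 1 0 1
0 1 1 1 1

Answer: 1 0 1 0 1
0 0 0 1 1
0 1 1 1 0
0 1 1 0 1
0 1 1 1 1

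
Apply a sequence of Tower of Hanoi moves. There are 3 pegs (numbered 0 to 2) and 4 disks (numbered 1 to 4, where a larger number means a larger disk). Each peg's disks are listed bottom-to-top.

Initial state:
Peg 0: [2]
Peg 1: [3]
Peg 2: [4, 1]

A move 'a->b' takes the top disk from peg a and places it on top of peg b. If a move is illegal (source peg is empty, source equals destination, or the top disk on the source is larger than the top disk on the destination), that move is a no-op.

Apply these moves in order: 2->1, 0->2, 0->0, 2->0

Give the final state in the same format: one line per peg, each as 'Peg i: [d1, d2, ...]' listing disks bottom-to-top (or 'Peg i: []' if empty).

After move 1 (2->1):
Peg 0: [2]
Peg 1: [3, 1]
Peg 2: [4]

After move 2 (0->2):
Peg 0: []
Peg 1: [3, 1]
Peg 2: [4, 2]

After move 3 (0->0):
Peg 0: []
Peg 1: [3, 1]
Peg 2: [4, 2]

After move 4 (2->0):
Peg 0: [2]
Peg 1: [3, 1]
Peg 2: [4]

Answer: Peg 0: [2]
Peg 1: [3, 1]
Peg 2: [4]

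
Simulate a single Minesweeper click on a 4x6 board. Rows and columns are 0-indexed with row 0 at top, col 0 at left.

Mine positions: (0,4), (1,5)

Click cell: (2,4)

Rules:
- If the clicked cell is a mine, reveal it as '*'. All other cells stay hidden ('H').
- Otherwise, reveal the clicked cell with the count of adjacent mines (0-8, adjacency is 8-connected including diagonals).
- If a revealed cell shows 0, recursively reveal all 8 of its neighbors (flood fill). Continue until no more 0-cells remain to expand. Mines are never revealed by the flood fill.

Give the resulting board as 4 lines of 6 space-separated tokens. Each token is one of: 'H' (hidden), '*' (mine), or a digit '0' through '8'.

H H H H H H
H H H H H H
H H H H 1 H
H H H H H H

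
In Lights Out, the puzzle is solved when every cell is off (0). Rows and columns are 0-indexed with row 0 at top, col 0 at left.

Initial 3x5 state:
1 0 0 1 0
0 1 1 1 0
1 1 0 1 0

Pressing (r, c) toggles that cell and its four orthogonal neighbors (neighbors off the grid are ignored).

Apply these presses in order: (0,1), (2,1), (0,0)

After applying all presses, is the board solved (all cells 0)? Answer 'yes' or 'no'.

Answer: no

Derivation:
After press 1 at (0,1):
0 1 1 1 0
0 0 1 1 0
1 1 0 1 0

After press 2 at (2,1):
0 1 1 1 0
0 1 1 1 0
0 0 1 1 0

After press 3 at (0,0):
1 0 1 1 0
1 1 1 1 0
0 0 1 1 0

Lights still on: 9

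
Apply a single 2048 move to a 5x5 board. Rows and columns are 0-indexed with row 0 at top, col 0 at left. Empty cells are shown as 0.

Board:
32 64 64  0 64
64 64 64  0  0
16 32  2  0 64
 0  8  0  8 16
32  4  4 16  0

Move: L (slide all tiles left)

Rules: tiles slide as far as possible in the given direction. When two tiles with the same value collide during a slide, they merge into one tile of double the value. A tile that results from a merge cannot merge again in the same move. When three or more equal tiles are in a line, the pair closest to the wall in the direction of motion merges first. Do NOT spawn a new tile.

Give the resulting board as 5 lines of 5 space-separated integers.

Slide left:
row 0: [32, 64, 64, 0, 64] -> [32, 128, 64, 0, 0]
row 1: [64, 64, 64, 0, 0] -> [128, 64, 0, 0, 0]
row 2: [16, 32, 2, 0, 64] -> [16, 32, 2, 64, 0]
row 3: [0, 8, 0, 8, 16] -> [16, 16, 0, 0, 0]
row 4: [32, 4, 4, 16, 0] -> [32, 8, 16, 0, 0]

Answer:  32 128  64   0   0
128  64   0   0   0
 16  32   2  64   0
 16  16   0   0   0
 32   8  16   0   0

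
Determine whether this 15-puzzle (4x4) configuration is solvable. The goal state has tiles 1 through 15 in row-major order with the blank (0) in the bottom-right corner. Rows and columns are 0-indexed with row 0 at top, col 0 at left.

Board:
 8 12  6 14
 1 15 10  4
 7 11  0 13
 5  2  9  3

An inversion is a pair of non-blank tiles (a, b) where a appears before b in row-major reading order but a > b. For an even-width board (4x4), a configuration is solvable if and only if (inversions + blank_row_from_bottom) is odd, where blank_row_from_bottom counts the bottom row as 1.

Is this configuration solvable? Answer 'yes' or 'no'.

Answer: yes

Derivation:
Inversions: 63
Blank is in row 2 (0-indexed from top), which is row 2 counting from the bottom (bottom = 1).
63 + 2 = 65, which is odd, so the puzzle is solvable.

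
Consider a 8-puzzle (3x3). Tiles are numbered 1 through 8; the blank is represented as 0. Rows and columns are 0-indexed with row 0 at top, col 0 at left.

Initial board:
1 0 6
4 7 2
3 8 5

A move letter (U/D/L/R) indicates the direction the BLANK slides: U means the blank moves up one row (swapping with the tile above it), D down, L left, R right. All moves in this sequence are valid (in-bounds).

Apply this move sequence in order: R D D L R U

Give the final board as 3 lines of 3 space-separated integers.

Answer: 1 6 2
4 7 0
3 8 5

Derivation:
After move 1 (R):
1 6 0
4 7 2
3 8 5

After move 2 (D):
1 6 2
4 7 0
3 8 5

After move 3 (D):
1 6 2
4 7 5
3 8 0

After move 4 (L):
1 6 2
4 7 5
3 0 8

After move 5 (R):
1 6 2
4 7 5
3 8 0

After move 6 (U):
1 6 2
4 7 0
3 8 5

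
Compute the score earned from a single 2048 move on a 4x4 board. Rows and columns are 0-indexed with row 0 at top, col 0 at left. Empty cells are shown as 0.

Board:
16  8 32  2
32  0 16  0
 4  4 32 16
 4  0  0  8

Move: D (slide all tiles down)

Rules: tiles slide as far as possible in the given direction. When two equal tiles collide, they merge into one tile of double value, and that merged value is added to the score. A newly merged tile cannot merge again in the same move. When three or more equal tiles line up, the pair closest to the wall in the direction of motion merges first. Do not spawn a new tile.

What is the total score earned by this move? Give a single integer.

Slide down:
col 0: [16, 32, 4, 4] -> [0, 16, 32, 8]  score +8 (running 8)
col 1: [8, 0, 4, 0] -> [0, 0, 8, 4]  score +0 (running 8)
col 2: [32, 16, 32, 0] -> [0, 32, 16, 32]  score +0 (running 8)
col 3: [2, 0, 16, 8] -> [0, 2, 16, 8]  score +0 (running 8)
Board after move:
 0  0  0  0
16  0 32  2
32  8 16 16
 8  4 32  8

Answer: 8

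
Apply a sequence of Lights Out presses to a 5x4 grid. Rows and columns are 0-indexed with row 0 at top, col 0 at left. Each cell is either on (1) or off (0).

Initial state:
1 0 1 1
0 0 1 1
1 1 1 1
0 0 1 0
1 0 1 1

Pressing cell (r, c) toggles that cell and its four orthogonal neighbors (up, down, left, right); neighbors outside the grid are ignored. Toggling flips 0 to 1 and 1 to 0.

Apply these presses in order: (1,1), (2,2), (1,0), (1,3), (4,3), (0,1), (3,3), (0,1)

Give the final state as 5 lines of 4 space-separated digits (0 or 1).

After press 1 at (1,1):
1 1 1 1
1 1 0 1
1 0 1 1
0 0 1 0
1 0 1 1

After press 2 at (2,2):
1 1 1 1
1 1 1 1
1 1 0 0
0 0 0 0
1 0 1 1

After press 3 at (1,0):
0 1 1 1
0 0 1 1
0 1 0 0
0 0 0 0
1 0 1 1

After press 4 at (1,3):
0 1 1 0
0 0 0 0
0 1 0 1
0 0 0 0
1 0 1 1

After press 5 at (4,3):
0 1 1 0
0 0 0 0
0 1 0 1
0 0 0 1
1 0 0 0

After press 6 at (0,1):
1 0 0 0
0 1 0 0
0 1 0 1
0 0 0 1
1 0 0 0

After press 7 at (3,3):
1 0 0 0
0 1 0 0
0 1 0 0
0 0 1 0
1 0 0 1

After press 8 at (0,1):
0 1 1 0
0 0 0 0
0 1 0 0
0 0 1 0
1 0 0 1

Answer: 0 1 1 0
0 0 0 0
0 1 0 0
0 0 1 0
1 0 0 1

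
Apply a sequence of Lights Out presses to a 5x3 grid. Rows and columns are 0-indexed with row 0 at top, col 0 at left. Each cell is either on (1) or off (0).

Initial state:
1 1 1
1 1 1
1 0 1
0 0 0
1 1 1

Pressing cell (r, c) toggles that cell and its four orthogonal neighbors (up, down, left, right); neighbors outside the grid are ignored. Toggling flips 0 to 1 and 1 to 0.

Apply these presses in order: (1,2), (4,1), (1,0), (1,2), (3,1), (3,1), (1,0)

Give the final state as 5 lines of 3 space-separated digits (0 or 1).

Answer: 1 1 1
1 1 1
1 0 1
0 1 0
0 0 0

Derivation:
After press 1 at (1,2):
1 1 0
1 0 0
1 0 0
0 0 0
1 1 1

After press 2 at (4,1):
1 1 0
1 0 0
1 0 0
0 1 0
0 0 0

After press 3 at (1,0):
0 1 0
0 1 0
0 0 0
0 1 0
0 0 0

After press 4 at (1,2):
0 1 1
0 0 1
0 0 1
0 1 0
0 0 0

After press 5 at (3,1):
0 1 1
0 0 1
0 1 1
1 0 1
0 1 0

After press 6 at (3,1):
0 1 1
0 0 1
0 0 1
0 1 0
0 0 0

After press 7 at (1,0):
1 1 1
1 1 1
1 0 1
0 1 0
0 0 0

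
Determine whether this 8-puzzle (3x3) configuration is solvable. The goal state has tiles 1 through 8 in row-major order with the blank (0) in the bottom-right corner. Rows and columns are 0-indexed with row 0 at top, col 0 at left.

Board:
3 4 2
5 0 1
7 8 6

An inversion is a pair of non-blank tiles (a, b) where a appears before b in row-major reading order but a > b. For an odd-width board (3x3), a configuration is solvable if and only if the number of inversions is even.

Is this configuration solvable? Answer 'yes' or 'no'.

Inversions (pairs i<j in row-major order where tile[i] > tile[j] > 0): 8
8 is even, so the puzzle is solvable.

Answer: yes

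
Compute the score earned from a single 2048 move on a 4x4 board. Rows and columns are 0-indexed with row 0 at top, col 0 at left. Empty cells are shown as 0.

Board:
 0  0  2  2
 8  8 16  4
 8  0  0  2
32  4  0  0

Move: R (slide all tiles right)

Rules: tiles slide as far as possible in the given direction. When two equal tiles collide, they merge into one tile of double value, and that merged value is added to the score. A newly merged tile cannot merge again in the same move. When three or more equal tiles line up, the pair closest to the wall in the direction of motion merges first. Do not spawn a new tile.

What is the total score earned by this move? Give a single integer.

Answer: 20

Derivation:
Slide right:
row 0: [0, 0, 2, 2] -> [0, 0, 0, 4]  score +4 (running 4)
row 1: [8, 8, 16, 4] -> [0, 16, 16, 4]  score +16 (running 20)
row 2: [8, 0, 0, 2] -> [0, 0, 8, 2]  score +0 (running 20)
row 3: [32, 4, 0, 0] -> [0, 0, 32, 4]  score +0 (running 20)
Board after move:
 0  0  0  4
 0 16 16  4
 0  0  8  2
 0  0 32  4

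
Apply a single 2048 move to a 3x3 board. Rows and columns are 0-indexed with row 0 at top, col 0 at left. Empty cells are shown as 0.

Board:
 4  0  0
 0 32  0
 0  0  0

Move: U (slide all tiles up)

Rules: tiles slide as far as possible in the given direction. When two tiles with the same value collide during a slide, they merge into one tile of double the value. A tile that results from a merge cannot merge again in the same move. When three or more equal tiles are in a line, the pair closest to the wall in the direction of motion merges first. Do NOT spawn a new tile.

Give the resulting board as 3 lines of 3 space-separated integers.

Answer:  4 32  0
 0  0  0
 0  0  0

Derivation:
Slide up:
col 0: [4, 0, 0] -> [4, 0, 0]
col 1: [0, 32, 0] -> [32, 0, 0]
col 2: [0, 0, 0] -> [0, 0, 0]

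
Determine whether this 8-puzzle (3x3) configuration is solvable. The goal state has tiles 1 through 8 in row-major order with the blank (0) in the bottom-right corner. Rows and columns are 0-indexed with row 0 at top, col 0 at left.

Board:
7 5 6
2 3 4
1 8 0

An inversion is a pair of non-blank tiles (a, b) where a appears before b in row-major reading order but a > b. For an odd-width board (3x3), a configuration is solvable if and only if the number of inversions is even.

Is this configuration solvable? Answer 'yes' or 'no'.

Answer: no

Derivation:
Inversions (pairs i<j in row-major order where tile[i] > tile[j] > 0): 17
17 is odd, so the puzzle is not solvable.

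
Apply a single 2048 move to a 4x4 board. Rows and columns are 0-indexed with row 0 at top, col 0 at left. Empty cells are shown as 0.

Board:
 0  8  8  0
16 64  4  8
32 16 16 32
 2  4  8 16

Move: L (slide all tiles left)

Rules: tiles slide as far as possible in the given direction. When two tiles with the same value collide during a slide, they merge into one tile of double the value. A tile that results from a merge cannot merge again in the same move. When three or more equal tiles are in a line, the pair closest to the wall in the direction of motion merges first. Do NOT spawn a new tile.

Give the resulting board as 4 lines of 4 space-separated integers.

Slide left:
row 0: [0, 8, 8, 0] -> [16, 0, 0, 0]
row 1: [16, 64, 4, 8] -> [16, 64, 4, 8]
row 2: [32, 16, 16, 32] -> [32, 32, 32, 0]
row 3: [2, 4, 8, 16] -> [2, 4, 8, 16]

Answer: 16  0  0  0
16 64  4  8
32 32 32  0
 2  4  8 16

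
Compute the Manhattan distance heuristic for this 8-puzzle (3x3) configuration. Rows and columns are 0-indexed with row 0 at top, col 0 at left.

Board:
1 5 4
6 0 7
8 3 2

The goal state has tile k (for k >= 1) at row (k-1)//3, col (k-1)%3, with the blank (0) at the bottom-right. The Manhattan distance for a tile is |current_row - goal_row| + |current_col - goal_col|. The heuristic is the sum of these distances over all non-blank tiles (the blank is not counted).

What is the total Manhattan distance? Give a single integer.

Tile 1: at (0,0), goal (0,0), distance |0-0|+|0-0| = 0
Tile 5: at (0,1), goal (1,1), distance |0-1|+|1-1| = 1
Tile 4: at (0,2), goal (1,0), distance |0-1|+|2-0| = 3
Tile 6: at (1,0), goal (1,2), distance |1-1|+|0-2| = 2
Tile 7: at (1,2), goal (2,0), distance |1-2|+|2-0| = 3
Tile 8: at (2,0), goal (2,1), distance |2-2|+|0-1| = 1
Tile 3: at (2,1), goal (0,2), distance |2-0|+|1-2| = 3
Tile 2: at (2,2), goal (0,1), distance |2-0|+|2-1| = 3
Sum: 0 + 1 + 3 + 2 + 3 + 1 + 3 + 3 = 16

Answer: 16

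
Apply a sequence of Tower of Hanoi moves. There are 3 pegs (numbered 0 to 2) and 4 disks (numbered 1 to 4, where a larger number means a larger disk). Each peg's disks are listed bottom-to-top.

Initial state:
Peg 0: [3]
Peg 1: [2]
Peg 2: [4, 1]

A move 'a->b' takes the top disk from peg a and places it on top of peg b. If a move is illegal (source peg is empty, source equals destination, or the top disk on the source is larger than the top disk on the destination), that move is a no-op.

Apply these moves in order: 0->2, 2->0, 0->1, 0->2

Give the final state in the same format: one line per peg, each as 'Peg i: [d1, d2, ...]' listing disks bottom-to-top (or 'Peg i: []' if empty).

Answer: Peg 0: []
Peg 1: [2, 1]
Peg 2: [4, 3]

Derivation:
After move 1 (0->2):
Peg 0: [3]
Peg 1: [2]
Peg 2: [4, 1]

After move 2 (2->0):
Peg 0: [3, 1]
Peg 1: [2]
Peg 2: [4]

After move 3 (0->1):
Peg 0: [3]
Peg 1: [2, 1]
Peg 2: [4]

After move 4 (0->2):
Peg 0: []
Peg 1: [2, 1]
Peg 2: [4, 3]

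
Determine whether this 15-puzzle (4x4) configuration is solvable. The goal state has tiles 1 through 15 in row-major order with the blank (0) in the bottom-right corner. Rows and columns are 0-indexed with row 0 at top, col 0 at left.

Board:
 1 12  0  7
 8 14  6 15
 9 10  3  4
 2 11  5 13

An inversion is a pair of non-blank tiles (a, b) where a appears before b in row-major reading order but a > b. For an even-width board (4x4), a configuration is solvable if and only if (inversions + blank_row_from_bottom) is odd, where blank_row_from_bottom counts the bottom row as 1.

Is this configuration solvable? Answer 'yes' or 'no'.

Answer: no

Derivation:
Inversions: 52
Blank is in row 0 (0-indexed from top), which is row 4 counting from the bottom (bottom = 1).
52 + 4 = 56, which is even, so the puzzle is not solvable.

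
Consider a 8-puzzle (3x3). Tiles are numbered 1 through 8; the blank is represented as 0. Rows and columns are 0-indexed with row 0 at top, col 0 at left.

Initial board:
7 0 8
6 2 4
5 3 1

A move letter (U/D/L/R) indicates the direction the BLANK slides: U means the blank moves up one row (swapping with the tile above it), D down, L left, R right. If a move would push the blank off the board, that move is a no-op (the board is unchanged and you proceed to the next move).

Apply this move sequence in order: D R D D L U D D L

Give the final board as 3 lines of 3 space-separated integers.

After move 1 (D):
7 2 8
6 0 4
5 3 1

After move 2 (R):
7 2 8
6 4 0
5 3 1

After move 3 (D):
7 2 8
6 4 1
5 3 0

After move 4 (D):
7 2 8
6 4 1
5 3 0

After move 5 (L):
7 2 8
6 4 1
5 0 3

After move 6 (U):
7 2 8
6 0 1
5 4 3

After move 7 (D):
7 2 8
6 4 1
5 0 3

After move 8 (D):
7 2 8
6 4 1
5 0 3

After move 9 (L):
7 2 8
6 4 1
0 5 3

Answer: 7 2 8
6 4 1
0 5 3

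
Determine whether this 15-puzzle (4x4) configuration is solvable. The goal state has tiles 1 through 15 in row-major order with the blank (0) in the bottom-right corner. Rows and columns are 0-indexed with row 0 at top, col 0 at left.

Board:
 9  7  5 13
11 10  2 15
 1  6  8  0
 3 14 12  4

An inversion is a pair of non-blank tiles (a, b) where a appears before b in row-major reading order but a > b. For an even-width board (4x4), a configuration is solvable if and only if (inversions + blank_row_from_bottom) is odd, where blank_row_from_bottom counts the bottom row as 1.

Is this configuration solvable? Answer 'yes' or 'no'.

Inversions: 55
Blank is in row 2 (0-indexed from top), which is row 2 counting from the bottom (bottom = 1).
55 + 2 = 57, which is odd, so the puzzle is solvable.

Answer: yes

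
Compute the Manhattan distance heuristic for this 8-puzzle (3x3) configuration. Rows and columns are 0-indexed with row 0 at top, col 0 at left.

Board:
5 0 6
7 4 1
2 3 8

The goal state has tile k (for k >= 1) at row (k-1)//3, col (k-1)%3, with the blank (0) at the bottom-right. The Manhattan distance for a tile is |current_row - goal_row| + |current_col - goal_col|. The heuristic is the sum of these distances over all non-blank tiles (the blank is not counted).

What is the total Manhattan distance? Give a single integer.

Tile 5: (0,0)->(1,1) = 2
Tile 6: (0,2)->(1,2) = 1
Tile 7: (1,0)->(2,0) = 1
Tile 4: (1,1)->(1,0) = 1
Tile 1: (1,2)->(0,0) = 3
Tile 2: (2,0)->(0,1) = 3
Tile 3: (2,1)->(0,2) = 3
Tile 8: (2,2)->(2,1) = 1
Sum: 2 + 1 + 1 + 1 + 3 + 3 + 3 + 1 = 15

Answer: 15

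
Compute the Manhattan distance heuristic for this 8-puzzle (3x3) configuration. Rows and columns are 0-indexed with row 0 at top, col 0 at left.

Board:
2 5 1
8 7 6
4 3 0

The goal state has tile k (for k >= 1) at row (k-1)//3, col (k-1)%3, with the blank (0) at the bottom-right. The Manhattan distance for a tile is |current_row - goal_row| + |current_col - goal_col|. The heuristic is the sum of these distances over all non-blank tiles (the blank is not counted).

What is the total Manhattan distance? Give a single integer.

Tile 2: (0,0)->(0,1) = 1
Tile 5: (0,1)->(1,1) = 1
Tile 1: (0,2)->(0,0) = 2
Tile 8: (1,0)->(2,1) = 2
Tile 7: (1,1)->(2,0) = 2
Tile 6: (1,2)->(1,2) = 0
Tile 4: (2,0)->(1,0) = 1
Tile 3: (2,1)->(0,2) = 3
Sum: 1 + 1 + 2 + 2 + 2 + 0 + 1 + 3 = 12

Answer: 12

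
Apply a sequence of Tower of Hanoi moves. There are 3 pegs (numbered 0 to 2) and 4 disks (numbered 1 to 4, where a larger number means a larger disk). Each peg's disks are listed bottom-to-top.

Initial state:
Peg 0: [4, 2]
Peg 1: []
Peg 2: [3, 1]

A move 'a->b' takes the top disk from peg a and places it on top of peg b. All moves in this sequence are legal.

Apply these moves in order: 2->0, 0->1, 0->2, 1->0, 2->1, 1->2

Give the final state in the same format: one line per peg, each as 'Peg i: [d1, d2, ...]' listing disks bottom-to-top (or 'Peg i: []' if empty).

After move 1 (2->0):
Peg 0: [4, 2, 1]
Peg 1: []
Peg 2: [3]

After move 2 (0->1):
Peg 0: [4, 2]
Peg 1: [1]
Peg 2: [3]

After move 3 (0->2):
Peg 0: [4]
Peg 1: [1]
Peg 2: [3, 2]

After move 4 (1->0):
Peg 0: [4, 1]
Peg 1: []
Peg 2: [3, 2]

After move 5 (2->1):
Peg 0: [4, 1]
Peg 1: [2]
Peg 2: [3]

After move 6 (1->2):
Peg 0: [4, 1]
Peg 1: []
Peg 2: [3, 2]

Answer: Peg 0: [4, 1]
Peg 1: []
Peg 2: [3, 2]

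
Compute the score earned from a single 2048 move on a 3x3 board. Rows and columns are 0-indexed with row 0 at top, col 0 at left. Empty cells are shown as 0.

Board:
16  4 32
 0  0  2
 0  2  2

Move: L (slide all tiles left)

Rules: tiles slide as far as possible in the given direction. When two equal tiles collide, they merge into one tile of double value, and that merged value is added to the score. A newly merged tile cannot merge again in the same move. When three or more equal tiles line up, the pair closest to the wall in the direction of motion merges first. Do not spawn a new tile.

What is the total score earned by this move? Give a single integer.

Slide left:
row 0: [16, 4, 32] -> [16, 4, 32]  score +0 (running 0)
row 1: [0, 0, 2] -> [2, 0, 0]  score +0 (running 0)
row 2: [0, 2, 2] -> [4, 0, 0]  score +4 (running 4)
Board after move:
16  4 32
 2  0  0
 4  0  0

Answer: 4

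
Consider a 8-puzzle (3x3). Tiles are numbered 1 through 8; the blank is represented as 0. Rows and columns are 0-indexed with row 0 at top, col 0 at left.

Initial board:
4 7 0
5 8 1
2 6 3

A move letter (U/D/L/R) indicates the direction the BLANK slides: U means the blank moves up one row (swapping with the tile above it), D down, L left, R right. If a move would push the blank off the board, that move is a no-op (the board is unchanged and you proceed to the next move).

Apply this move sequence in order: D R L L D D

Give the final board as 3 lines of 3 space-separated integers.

Answer: 4 7 1
2 5 8
0 6 3

Derivation:
After move 1 (D):
4 7 1
5 8 0
2 6 3

After move 2 (R):
4 7 1
5 8 0
2 6 3

After move 3 (L):
4 7 1
5 0 8
2 6 3

After move 4 (L):
4 7 1
0 5 8
2 6 3

After move 5 (D):
4 7 1
2 5 8
0 6 3

After move 6 (D):
4 7 1
2 5 8
0 6 3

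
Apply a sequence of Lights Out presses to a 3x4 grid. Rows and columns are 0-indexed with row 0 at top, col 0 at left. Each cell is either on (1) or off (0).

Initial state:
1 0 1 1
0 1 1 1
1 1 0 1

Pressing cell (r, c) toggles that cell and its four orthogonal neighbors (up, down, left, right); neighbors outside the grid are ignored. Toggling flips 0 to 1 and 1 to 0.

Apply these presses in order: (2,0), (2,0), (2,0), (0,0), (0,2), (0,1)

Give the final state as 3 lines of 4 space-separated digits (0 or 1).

After press 1 at (2,0):
1 0 1 1
1 1 1 1
0 0 0 1

After press 2 at (2,0):
1 0 1 1
0 1 1 1
1 1 0 1

After press 3 at (2,0):
1 0 1 1
1 1 1 1
0 0 0 1

After press 4 at (0,0):
0 1 1 1
0 1 1 1
0 0 0 1

After press 5 at (0,2):
0 0 0 0
0 1 0 1
0 0 0 1

After press 6 at (0,1):
1 1 1 0
0 0 0 1
0 0 0 1

Answer: 1 1 1 0
0 0 0 1
0 0 0 1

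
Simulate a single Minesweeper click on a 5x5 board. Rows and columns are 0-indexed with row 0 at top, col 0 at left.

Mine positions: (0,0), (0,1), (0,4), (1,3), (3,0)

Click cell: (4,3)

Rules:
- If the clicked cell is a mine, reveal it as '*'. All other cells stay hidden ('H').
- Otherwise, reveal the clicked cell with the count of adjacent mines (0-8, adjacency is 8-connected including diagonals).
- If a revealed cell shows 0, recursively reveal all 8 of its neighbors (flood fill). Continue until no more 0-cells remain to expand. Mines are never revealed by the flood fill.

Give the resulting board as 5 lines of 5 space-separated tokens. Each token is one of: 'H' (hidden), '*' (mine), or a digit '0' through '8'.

H H H H H
H H H H H
H 1 1 1 1
H 1 0 0 0
H 1 0 0 0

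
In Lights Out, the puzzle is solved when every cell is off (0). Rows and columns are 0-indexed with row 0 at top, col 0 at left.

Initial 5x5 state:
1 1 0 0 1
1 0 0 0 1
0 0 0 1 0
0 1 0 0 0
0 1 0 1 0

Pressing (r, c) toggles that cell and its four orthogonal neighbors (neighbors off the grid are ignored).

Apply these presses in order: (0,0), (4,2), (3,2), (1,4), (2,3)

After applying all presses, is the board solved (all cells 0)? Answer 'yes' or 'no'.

After press 1 at (0,0):
0 0 0 0 1
0 0 0 0 1
0 0 0 1 0
0 1 0 0 0
0 1 0 1 0

After press 2 at (4,2):
0 0 0 0 1
0 0 0 0 1
0 0 0 1 0
0 1 1 0 0
0 0 1 0 0

After press 3 at (3,2):
0 0 0 0 1
0 0 0 0 1
0 0 1 1 0
0 0 0 1 0
0 0 0 0 0

After press 4 at (1,4):
0 0 0 0 0
0 0 0 1 0
0 0 1 1 1
0 0 0 1 0
0 0 0 0 0

After press 5 at (2,3):
0 0 0 0 0
0 0 0 0 0
0 0 0 0 0
0 0 0 0 0
0 0 0 0 0

Lights still on: 0

Answer: yes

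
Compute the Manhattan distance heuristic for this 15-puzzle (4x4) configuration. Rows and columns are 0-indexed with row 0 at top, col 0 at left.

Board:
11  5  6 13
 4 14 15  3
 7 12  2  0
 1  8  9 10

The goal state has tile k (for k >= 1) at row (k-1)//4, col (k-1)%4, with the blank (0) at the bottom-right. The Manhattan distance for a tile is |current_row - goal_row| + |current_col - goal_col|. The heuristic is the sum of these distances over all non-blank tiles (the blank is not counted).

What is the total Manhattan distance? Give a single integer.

Tile 11: (0,0)->(2,2) = 4
Tile 5: (0,1)->(1,0) = 2
Tile 6: (0,2)->(1,1) = 2
Tile 13: (0,3)->(3,0) = 6
Tile 4: (1,0)->(0,3) = 4
Tile 14: (1,1)->(3,1) = 2
Tile 15: (1,2)->(3,2) = 2
Tile 3: (1,3)->(0,2) = 2
Tile 7: (2,0)->(1,2) = 3
Tile 12: (2,1)->(2,3) = 2
Tile 2: (2,2)->(0,1) = 3
Tile 1: (3,0)->(0,0) = 3
Tile 8: (3,1)->(1,3) = 4
Tile 9: (3,2)->(2,0) = 3
Tile 10: (3,3)->(2,1) = 3
Sum: 4 + 2 + 2 + 6 + 4 + 2 + 2 + 2 + 3 + 2 + 3 + 3 + 4 + 3 + 3 = 45

Answer: 45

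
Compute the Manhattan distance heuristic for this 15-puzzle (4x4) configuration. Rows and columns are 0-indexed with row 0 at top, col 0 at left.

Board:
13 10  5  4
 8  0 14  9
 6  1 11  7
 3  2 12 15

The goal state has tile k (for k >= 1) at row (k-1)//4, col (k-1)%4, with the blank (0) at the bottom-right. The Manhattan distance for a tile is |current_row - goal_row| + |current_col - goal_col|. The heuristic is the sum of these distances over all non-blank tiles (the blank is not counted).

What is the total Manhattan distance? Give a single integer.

Tile 13: (0,0)->(3,0) = 3
Tile 10: (0,1)->(2,1) = 2
Tile 5: (0,2)->(1,0) = 3
Tile 4: (0,3)->(0,3) = 0
Tile 8: (1,0)->(1,3) = 3
Tile 14: (1,2)->(3,1) = 3
Tile 9: (1,3)->(2,0) = 4
Tile 6: (2,0)->(1,1) = 2
Tile 1: (2,1)->(0,0) = 3
Tile 11: (2,2)->(2,2) = 0
Tile 7: (2,3)->(1,2) = 2
Tile 3: (3,0)->(0,2) = 5
Tile 2: (3,1)->(0,1) = 3
Tile 12: (3,2)->(2,3) = 2
Tile 15: (3,3)->(3,2) = 1
Sum: 3 + 2 + 3 + 0 + 3 + 3 + 4 + 2 + 3 + 0 + 2 + 5 + 3 + 2 + 1 = 36

Answer: 36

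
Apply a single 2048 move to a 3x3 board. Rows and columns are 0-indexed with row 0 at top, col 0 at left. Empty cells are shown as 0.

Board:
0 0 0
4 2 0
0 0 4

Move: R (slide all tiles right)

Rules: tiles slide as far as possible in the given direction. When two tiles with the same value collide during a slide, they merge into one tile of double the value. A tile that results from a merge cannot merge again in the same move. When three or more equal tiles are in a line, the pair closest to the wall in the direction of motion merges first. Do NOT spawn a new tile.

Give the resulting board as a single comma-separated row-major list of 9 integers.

Slide right:
row 0: [0, 0, 0] -> [0, 0, 0]
row 1: [4, 2, 0] -> [0, 4, 2]
row 2: [0, 0, 4] -> [0, 0, 4]

Answer: 0, 0, 0, 0, 4, 2, 0, 0, 4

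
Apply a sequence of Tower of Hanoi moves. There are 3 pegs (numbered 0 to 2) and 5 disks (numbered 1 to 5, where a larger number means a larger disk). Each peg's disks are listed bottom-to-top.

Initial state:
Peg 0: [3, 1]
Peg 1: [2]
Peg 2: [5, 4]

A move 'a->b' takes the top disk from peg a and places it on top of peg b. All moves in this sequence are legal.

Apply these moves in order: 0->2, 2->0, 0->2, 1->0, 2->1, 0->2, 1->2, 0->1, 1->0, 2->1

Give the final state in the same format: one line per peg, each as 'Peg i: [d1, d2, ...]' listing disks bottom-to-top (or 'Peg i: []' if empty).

After move 1 (0->2):
Peg 0: [3]
Peg 1: [2]
Peg 2: [5, 4, 1]

After move 2 (2->0):
Peg 0: [3, 1]
Peg 1: [2]
Peg 2: [5, 4]

After move 3 (0->2):
Peg 0: [3]
Peg 1: [2]
Peg 2: [5, 4, 1]

After move 4 (1->0):
Peg 0: [3, 2]
Peg 1: []
Peg 2: [5, 4, 1]

After move 5 (2->1):
Peg 0: [3, 2]
Peg 1: [1]
Peg 2: [5, 4]

After move 6 (0->2):
Peg 0: [3]
Peg 1: [1]
Peg 2: [5, 4, 2]

After move 7 (1->2):
Peg 0: [3]
Peg 1: []
Peg 2: [5, 4, 2, 1]

After move 8 (0->1):
Peg 0: []
Peg 1: [3]
Peg 2: [5, 4, 2, 1]

After move 9 (1->0):
Peg 0: [3]
Peg 1: []
Peg 2: [5, 4, 2, 1]

After move 10 (2->1):
Peg 0: [3]
Peg 1: [1]
Peg 2: [5, 4, 2]

Answer: Peg 0: [3]
Peg 1: [1]
Peg 2: [5, 4, 2]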